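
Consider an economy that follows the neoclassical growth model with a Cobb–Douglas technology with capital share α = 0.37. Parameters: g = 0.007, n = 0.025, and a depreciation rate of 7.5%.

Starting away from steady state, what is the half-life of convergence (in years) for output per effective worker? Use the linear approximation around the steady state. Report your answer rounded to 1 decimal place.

Near the steady state the convergence rate is λ = (1 − α)(n + g + δ).
λ = (1 − 0.37) × 0.107 = 0.63 × 0.107 = 0.06741
Half-life = ln 2 / λ = 0.6931 / 0.06741 ≈ 10.28 years

about 10.3 years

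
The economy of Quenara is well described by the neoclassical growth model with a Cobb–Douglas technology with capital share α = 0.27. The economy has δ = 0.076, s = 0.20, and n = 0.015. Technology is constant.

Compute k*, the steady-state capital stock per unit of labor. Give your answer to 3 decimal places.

k* = 2.941

Steady state requires s·f(k) = (n + δ)·k, i.e. s·k^α = (n + δ)·k.
Dividing both sides by k: k^(1−α) = s / (n + δ).
k^0.73 = 0.20 / (0.015 + 0.076) = 0.20 / 0.091 = 2.1978
k* = 2.1978^(1/0.73) ≈ 2.9409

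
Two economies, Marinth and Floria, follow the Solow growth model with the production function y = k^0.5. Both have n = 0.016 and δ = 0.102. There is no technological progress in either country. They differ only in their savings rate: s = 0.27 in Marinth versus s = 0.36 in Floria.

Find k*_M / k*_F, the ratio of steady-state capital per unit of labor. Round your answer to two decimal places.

ratio ≈ 0.56

Steady-state k* = [s/(n + δ)]^(1/(1−α)), so the ratio is [ (s_M/(n + δ)_M) / (s_F/(n + δ)_F) ]^2.
s_M/(n + δ)_M = 0.27/0.118 = 2.2881; s_F/(n + δ)_F = 0.36/0.118 = 3.0508.
Ratio = (2.2881/3.0508)^2 = 0.7500^2 ≈ 0.5625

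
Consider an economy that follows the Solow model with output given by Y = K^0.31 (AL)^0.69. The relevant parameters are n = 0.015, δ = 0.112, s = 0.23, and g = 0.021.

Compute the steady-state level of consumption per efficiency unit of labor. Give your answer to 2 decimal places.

At the steady state, Δk = 0, so s·k^α = (n + g + δ)·k.
Dividing both sides by k: k^(1−α) = s / (n + g + δ).
k^0.69 = 0.23 / (0.015 + 0.021 + 0.112) = 0.23 / 0.148 = 1.5541
k* = 1.5541^(1/0.69) ≈ 1.8945
y* = (k*)^α = 1.8945^0.31 ≈ 1.2191
c* = (1 − s)·y* = (1 − 0.23) × 1.2191 ≈ 0.9387

c* = 0.94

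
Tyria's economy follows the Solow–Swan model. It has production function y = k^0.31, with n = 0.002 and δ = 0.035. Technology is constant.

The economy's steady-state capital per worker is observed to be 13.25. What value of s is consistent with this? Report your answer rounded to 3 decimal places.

s ≈ 0.220

Steady state requires s·f(k) = (n + δ)·k, i.e. s·k^α = (n + δ)·k.
So s / (n + δ) = (k*)^(1−α) = 13.25^0.69 = 5.9474.
Therefore s = 5.9474 × (n + δ) = 5.9474 × 0.037 = 0.2201.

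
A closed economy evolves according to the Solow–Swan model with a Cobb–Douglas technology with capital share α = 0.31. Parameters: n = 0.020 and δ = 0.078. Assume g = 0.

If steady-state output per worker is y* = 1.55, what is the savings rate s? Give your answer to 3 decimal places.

s ≈ 0.260

In steady state, investment equals break-even investment: s·k^α = (n + δ)·k.
Since y* = [s/(n + δ)]^(α/(1−α)), we have s/(n + δ) = (y*)^((1−α)/α) = 1.55^2.2258 = 2.6524.
Therefore s = 2.6524 × (n + δ) = 2.6524 × 0.098 = 0.2599.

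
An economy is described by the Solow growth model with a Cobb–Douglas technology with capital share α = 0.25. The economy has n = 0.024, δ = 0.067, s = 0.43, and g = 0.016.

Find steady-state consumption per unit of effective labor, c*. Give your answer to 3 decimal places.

At the steady state, Δk = 0, so s·k^α = (n + g + δ)·k.
Dividing both sides by k: k^(1−α) = s / (n + g + δ).
k^0.75 = 0.43 / (0.024 + 0.016 + 0.067) = 0.43 / 0.107 = 4.0187
k* = 4.0187^(1/0.75) ≈ 6.3892
y* = (k*)^α = 6.3892^0.25 ≈ 1.5899
c* = (1 − s)·y* = (1 − 0.43) × 1.5899 ≈ 0.9062

c* ≈ 0.906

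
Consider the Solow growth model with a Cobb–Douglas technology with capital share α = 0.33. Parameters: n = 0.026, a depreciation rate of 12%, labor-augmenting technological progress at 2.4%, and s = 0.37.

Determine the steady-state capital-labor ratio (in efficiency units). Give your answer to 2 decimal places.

In steady state, investment equals break-even investment: s·k^α = (n + g + δ)·k.
Dividing both sides by k: k^(1−α) = s / (n + g + δ).
k^0.67 = 0.37 / (0.026 + 0.024 + 0.120) = 0.37 / 0.170 = 2.1765
k* = 2.1765^(1/0.67) ≈ 3.1924

k* ≈ 3.19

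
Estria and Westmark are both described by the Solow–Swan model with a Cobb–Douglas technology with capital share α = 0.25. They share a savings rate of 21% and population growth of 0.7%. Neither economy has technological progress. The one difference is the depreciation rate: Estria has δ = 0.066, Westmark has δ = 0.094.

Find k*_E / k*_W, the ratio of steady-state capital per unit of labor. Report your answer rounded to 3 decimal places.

Steady-state k* = [s/(n + δ)]^(1/(1−α)), so the ratio is [ (s_E/(n + δ)_E) / (s_W/(n + δ)_W) ]^1.3333.
s_E/(n + δ)_E = 0.21/0.073 = 2.8767; s_W/(n + δ)_W = 0.21/0.101 = 2.0792.
Ratio = (2.8767/2.0792)^1.3333 = 1.3836^1.3333 ≈ 1.5417

k*_E / k*_W ≈ 1.542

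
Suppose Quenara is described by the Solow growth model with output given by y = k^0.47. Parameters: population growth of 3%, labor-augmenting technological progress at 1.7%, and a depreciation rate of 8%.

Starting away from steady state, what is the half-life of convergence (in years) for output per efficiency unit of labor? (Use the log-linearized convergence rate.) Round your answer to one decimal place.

Near the steady state the convergence rate is λ = (1 − α)(n + g + δ).
λ = (1 − 0.47) × 0.127 = 0.53 × 0.127 = 0.06731
Half-life = ln 2 / λ = 0.6931 / 0.06731 ≈ 10.30 years

about 10.3 years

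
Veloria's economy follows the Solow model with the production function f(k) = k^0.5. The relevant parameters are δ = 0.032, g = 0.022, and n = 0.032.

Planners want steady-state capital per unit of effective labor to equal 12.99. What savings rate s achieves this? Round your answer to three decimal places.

s ≈ 0.310

Steady state requires s·f(k) = (n + g + δ)·k, i.e. s·k^α = (n + g + δ)·k.
So s / (n + g + δ) = (k*)^(1−α) = 12.99^0.5 = 3.6042.
Therefore s = 3.6042 × (n + g + δ) = 3.6042 × 0.086 = 0.3100.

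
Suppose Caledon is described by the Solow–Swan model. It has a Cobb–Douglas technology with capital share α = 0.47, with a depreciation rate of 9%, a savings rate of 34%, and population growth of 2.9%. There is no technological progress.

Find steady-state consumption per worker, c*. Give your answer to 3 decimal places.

c* ≈ 1.674

Steady state requires s·f(k) = (n + δ)·k, i.e. s·k^α = (n + δ)·k.
Dividing both sides by k: k^(1−α) = s / (n + δ).
k^0.53 = 0.34 / (0.029 + 0.090) = 0.34 / 0.119 = 2.8571
k* = 2.8571^(1/0.53) ≈ 7.2483
y* = (k*)^α = 7.2483^0.47 ≈ 2.5369
c* = (1 − s)·y* = (1 − 0.34) × 2.5369 ≈ 1.6744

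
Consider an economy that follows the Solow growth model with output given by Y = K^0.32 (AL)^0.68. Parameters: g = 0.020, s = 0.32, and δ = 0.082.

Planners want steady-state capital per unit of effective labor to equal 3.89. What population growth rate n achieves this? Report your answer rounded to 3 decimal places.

Steady state requires s·f(k) = (n + g + δ)·k, i.e. s·k^α = (n + g + δ)·k.
So s / (n + g + δ) = (k*)^(1−α) = 3.89^0.68 = 2.5186.
Therefore n + g + δ = s / 2.5186 = 0.32 / 2.5186 = 0.1271, so n = 0.1271 − 0.102 = 0.0251.

n ≈ 0.025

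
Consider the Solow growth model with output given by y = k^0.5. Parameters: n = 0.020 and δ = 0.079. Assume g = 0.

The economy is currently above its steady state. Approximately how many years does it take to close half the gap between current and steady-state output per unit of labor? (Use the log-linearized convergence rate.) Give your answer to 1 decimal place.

about 14.0 years

Near the steady state the convergence rate is λ = (1 − α)(n + δ).
λ = (1 − 0.5) × 0.099 = 0.5 × 0.099 = 0.0495
Half-life = ln 2 / λ = 0.6931 / 0.0495 ≈ 14.00 years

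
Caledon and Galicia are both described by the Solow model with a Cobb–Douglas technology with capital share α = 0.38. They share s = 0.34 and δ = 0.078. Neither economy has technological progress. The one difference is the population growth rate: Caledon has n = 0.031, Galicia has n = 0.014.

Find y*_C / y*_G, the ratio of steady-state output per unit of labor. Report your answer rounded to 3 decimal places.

y*_C / y*_G ≈ 0.901

Steady-state y* = [s/(n + δ)]^(α/(1−α)), so the ratio is [ (s_C/(n + δ)_C) / (s_G/(n + δ)_G) ]^0.6129.
s_C/(n + δ)_C = 0.34/0.109 = 3.1193; s_G/(n + δ)_G = 0.34/0.092 = 3.6957.
Ratio = (3.1193/3.6957)^0.6129 = 0.8440^0.6129 ≈ 0.9013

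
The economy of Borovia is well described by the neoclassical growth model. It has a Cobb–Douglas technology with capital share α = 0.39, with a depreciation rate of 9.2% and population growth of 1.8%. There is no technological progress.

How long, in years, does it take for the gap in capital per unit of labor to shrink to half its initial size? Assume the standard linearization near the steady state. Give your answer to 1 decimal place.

Near the steady state the convergence rate is λ = (1 − α)(n + δ).
λ = (1 − 0.39) × 0.110 = 0.61 × 0.110 = 0.0671
Half-life = ln 2 / λ = 0.6931 / 0.0671 ≈ 10.33 years

t_½ ≈ 10.3 years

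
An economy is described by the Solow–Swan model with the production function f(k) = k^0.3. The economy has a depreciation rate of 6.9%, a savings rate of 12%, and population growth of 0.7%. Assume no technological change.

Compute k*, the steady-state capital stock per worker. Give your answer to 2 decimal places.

At the steady state, Δk = 0, so s·k^α = (n + δ)·k.
Dividing both sides by k: k^(1−α) = s / (n + δ).
k^0.7 = 0.12 / (0.007 + 0.069) = 0.12 / 0.076 = 1.5789
k* = 1.5789^(1/0.7) ≈ 1.9203

k* ≈ 1.92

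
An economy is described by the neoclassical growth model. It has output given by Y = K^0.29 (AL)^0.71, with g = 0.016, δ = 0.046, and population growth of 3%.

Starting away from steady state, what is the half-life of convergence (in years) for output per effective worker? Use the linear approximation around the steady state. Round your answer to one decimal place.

Near the steady state the convergence rate is λ = (1 − α)(n + g + δ).
λ = (1 − 0.29) × 0.092 = 0.71 × 0.092 = 0.06532
Half-life = ln 2 / λ = 0.6931 / 0.06532 ≈ 10.61 years

half-life ≈ 10.6 years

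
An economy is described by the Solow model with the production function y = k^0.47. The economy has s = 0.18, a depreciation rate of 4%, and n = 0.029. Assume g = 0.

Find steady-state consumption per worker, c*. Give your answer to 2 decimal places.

c* = 1.92

Steady state requires s·f(k) = (n + δ)·k, i.e. s·k^α = (n + δ)·k.
Rearranging, k^(1−α) = s / (n + δ).
k^0.53 = 0.18 / (0.029 + 0.040) = 0.18 / 0.069 = 2.6087
k* = 2.6087^(1/0.53) ≈ 6.1053
y* = (k*)^α = 6.1053^0.47 ≈ 2.3404
c* = (1 − s)·y* = (1 − 0.18) × 2.3404 ≈ 1.9191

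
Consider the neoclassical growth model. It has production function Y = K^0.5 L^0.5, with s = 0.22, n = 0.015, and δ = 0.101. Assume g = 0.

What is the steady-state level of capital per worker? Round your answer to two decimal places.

k* = 3.60

Steady state requires s·f(k) = (n + δ)·k, i.e. s·k^α = (n + δ)·k.
Rearranging, k^(1−α) = s / (n + δ).
k^0.5 = 0.22 / (0.015 + 0.101) = 0.22 / 0.116 = 1.8966
k* = 1.8966^(1/0.5) ≈ 3.5971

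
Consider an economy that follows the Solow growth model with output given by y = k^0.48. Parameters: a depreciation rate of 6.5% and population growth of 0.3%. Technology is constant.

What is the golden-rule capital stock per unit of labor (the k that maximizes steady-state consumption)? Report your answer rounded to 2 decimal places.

The golden rule sets f'(k) = n + δ, i.e. α·k^(α−1) = n + δ.
So k^(1−α) = α / (n + δ) = 0.48 / 0.068 = 7.0588.
k_gold = 7.0588^(1/0.52) ≈ 42.8721

k_gold ≈ 42.87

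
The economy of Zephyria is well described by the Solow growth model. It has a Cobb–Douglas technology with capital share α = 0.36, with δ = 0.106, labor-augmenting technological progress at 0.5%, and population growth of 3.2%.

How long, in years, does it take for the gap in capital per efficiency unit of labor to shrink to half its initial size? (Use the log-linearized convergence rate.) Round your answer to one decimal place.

Near the steady state the convergence rate is λ = (1 − α)(n + g + δ).
λ = (1 − 0.36) × 0.143 = 0.64 × 0.143 = 0.09152
Half-life = ln 2 / λ = 0.6931 / 0.09152 ≈ 7.57 years

t_½ ≈ 7.6 years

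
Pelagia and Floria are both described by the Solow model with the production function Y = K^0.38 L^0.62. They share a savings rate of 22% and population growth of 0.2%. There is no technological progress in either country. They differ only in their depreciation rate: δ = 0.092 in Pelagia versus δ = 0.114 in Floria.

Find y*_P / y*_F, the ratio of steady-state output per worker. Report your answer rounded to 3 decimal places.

Steady-state y* = [s/(n + δ)]^(α/(1−α)), so the ratio is [ (s_P/(n + δ)_P) / (s_F/(n + δ)_F) ]^0.6129.
s_P/(n + δ)_P = 0.22/0.094 = 2.3404; s_F/(n + δ)_F = 0.22/0.116 = 1.8966.
Ratio = (2.3404/1.8966)^0.6129 = 1.2340^0.6129 ≈ 1.1375

y*_P / y*_F ≈ 1.138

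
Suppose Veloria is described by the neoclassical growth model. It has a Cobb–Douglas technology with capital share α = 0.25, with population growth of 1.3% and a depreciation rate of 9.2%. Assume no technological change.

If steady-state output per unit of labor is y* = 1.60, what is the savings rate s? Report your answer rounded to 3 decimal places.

s ≈ 0.430

At the steady state, Δk = 0, so s·k^α = (n + δ)·k.
Since y* = [s/(n + δ)]^(α/(1−α)), we have s/(n + δ) = (y*)^((1−α)/α) = 1.60^3 = 4.0960.
Therefore s = 4.0960 × (n + δ) = 4.0960 × 0.105 = 0.4301.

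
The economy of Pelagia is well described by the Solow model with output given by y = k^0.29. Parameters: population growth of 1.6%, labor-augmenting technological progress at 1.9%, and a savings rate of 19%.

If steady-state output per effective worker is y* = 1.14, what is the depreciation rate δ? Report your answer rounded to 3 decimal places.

δ ≈ 0.103

In steady state, investment equals break-even investment: s·k^α = (n + g + δ)·k.
Since y* = [s/(n + g + δ)]^(α/(1−α)), we have s/(n + g + δ) = (y*)^((1−α)/α) = 1.14^2.4483 = 1.3782.
Therefore n + g + δ = s / 1.3782 = 0.19 / 1.3782 = 0.1379, so δ = 0.1379 − 0.035 = 0.1029.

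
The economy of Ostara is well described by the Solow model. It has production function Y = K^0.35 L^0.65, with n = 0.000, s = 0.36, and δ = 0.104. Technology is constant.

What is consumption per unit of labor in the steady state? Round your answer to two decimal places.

At the steady state, Δk = 0, so s·k^α = (n + δ)·k.
Rearranging, k^(1−α) = s / (n + δ).
k^0.65 = 0.36 / (0.000 + 0.104) = 0.36 / 0.104 = 3.4615
k* = 3.4615^(1/0.65) ≈ 6.7552
y* = (k*)^α = 6.7552^0.35 ≈ 1.9515
c* = (1 − s)·y* = (1 − 0.36) × 1.9515 ≈ 1.2490

c* ≈ 1.25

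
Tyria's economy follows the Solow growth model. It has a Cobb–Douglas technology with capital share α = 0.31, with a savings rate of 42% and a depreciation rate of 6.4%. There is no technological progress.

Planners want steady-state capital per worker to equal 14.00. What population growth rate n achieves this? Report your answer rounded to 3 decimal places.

At the steady state, Δk = 0, so s·k^α = (n + δ)·k.
So s / (n + δ) = (k*)^(1−α) = 14.00^0.69 = 6.1777.
Therefore n + δ = s / 6.1777 = 0.42 / 6.1777 = 0.0680, so n = 0.0680 − 0.064 = 0.0040.

n ≈ 0.004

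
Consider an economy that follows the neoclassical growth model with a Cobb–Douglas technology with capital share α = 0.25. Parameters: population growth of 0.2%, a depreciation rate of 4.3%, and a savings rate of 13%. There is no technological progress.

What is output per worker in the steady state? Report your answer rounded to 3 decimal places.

y* = 1.424

At the steady state, Δk = 0, so s·k^α = (n + δ)·k.
Dividing both sides by k: k^(1−α) = s / (n + δ).
k^0.75 = 0.13 / (0.002 + 0.043) = 0.13 / 0.045 = 2.8889
k* = 2.8889^(1/0.75) ≈ 4.1144
y* = (k*)^α = 4.1144^0.25 ≈ 1.4242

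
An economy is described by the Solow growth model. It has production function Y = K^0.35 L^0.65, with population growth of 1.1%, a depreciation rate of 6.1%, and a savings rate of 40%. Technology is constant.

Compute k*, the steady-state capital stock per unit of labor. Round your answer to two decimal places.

k* ≈ 13.99

At the steady state, Δk = 0, so s·k^α = (n + δ)·k.
Dividing both sides by k: k^(1−α) = s / (n + δ).
k^0.65 = 0.40 / (0.011 + 0.061) = 0.40 / 0.072 = 5.5556
k* = 5.5556^(1/0.65) ≈ 13.9875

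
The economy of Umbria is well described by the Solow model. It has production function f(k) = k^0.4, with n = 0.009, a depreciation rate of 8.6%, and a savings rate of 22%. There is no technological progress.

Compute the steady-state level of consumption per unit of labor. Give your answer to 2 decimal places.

At the steady state, Δk = 0, so s·k^α = (n + δ)·k.
Dividing both sides by k: k^(1−α) = s / (n + δ).
k^0.6 = 0.22 / (0.009 + 0.086) = 0.22 / 0.095 = 2.3158
k* = 2.3158^(1/0.6) ≈ 4.0535
y* = (k*)^α = 4.0535^0.4 ≈ 1.7504
c* = (1 − s)·y* = (1 − 0.22) × 1.7504 ≈ 1.3653

c* = 1.37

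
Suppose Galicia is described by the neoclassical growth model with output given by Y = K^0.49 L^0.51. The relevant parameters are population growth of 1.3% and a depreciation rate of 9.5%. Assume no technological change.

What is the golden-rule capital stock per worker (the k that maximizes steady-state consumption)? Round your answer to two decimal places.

k_gold ≈ 19.40

The golden rule sets f'(k) = n + δ, i.e. α·k^(α−1) = n + δ.
So k^(1−α) = α / (n + δ) = 0.49 / 0.108 = 4.5370.
k_gold = 4.5370^(1/0.51) ≈ 19.3991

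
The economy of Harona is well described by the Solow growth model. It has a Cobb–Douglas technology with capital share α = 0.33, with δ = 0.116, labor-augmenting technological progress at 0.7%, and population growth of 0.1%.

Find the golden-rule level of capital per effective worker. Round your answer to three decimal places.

The golden rule sets f'(k) = n + g + δ, i.e. α·k^(α−1) = n + g + δ.
So k^(1−α) = α / (n + g + δ) = 0.33 / 0.124 = 2.6613.
k_gold = 2.6613^(1/0.67) ≈ 4.3099

k_gold ≈ 4.310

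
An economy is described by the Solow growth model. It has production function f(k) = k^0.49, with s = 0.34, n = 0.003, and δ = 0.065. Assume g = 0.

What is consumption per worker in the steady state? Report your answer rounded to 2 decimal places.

At the steady state, Δk = 0, so s·k^α = (n + δ)·k.
Dividing both sides by k: k^(1−α) = s / (n + δ).
k^0.51 = 0.34 / (0.003 + 0.065) = 0.34 / 0.068 = 5.0000
k* = 5.0000^(1/0.51) ≈ 23.4709
y* = (k*)^α = 23.4709^0.49 ≈ 4.6942
c* = (1 − s)·y* = (1 − 0.34) × 4.6942 ≈ 3.0982

c* ≈ 3.10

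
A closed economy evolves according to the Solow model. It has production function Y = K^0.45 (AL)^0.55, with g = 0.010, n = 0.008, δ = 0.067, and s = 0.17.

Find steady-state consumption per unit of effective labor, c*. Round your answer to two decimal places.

c* = 1.46

In steady state, investment equals break-even investment: s·k^α = (n + g + δ)·k.
Dividing both sides by k: k^(1−α) = s / (n + g + δ).
k^0.55 = 0.17 / (0.008 + 0.010 + 0.067) = 0.17 / 0.085 = 2.0000
k* = 2.0000^(1/0.55) ≈ 3.5264
y* = (k*)^α = 3.5264^0.45 ≈ 1.7632
c* = (1 − s)·y* = (1 − 0.17) × 1.7632 ≈ 1.4635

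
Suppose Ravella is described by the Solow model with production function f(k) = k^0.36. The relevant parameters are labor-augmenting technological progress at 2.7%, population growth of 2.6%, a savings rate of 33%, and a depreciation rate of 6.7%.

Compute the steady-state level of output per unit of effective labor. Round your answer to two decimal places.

y* ≈ 1.77

In steady state, investment equals break-even investment: s·k^α = (n + g + δ)·k.
Dividing both sides by k: k^(1−α) = s / (n + g + δ).
k^0.64 = 0.33 / (0.026 + 0.027 + 0.067) = 0.33 / 0.120 = 2.7500
k* = 2.7500^(1/0.64) ≈ 4.8580
y* = (k*)^α = 4.8580^0.36 ≈ 1.7665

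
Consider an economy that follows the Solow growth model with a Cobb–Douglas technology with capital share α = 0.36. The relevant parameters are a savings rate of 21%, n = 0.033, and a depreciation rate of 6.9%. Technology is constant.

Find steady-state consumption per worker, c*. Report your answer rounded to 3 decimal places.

Steady state requires s·f(k) = (n + δ)·k, i.e. s·k^α = (n + δ)·k.
Rearranging, k^(1−α) = s / (n + δ).
k^0.64 = 0.21 / (0.033 + 0.069) = 0.21 / 0.102 = 2.0588
k* = 2.0588^(1/0.64) ≈ 3.0905
y* = (k*)^α = 3.0905^0.36 ≈ 1.5011
c* = (1 − s)·y* = (1 − 0.21) × 1.5011 ≈ 1.1859

c* ≈ 1.186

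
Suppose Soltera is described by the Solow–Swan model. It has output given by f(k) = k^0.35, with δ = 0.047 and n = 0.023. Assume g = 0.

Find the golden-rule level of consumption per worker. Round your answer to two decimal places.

c_gold ≈ 1.55

At the golden rule, f'(k) = n + δ, so α·k^(α−1) = n + δ and k_gold = (α/(n + δ))^(1/(1−α)).
k_gold = (0.35/0.070)^(1/0.65) = 5.0000^1.5385 ≈ 11.8950
c_gold = f(k_gold) − (n + δ)·k_gold = 2.3789 − 0.070×11.8950 ≈ 1.5463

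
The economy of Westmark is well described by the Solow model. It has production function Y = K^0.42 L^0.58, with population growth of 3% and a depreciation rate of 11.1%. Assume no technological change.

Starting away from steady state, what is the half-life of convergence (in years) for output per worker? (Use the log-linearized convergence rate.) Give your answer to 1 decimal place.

about 8.5 years

Near the steady state the convergence rate is λ = (1 − α)(n + δ).
λ = (1 − 0.42) × 0.141 = 0.58 × 0.141 = 0.08178
Half-life = ln 2 / λ = 0.6931 / 0.08178 ≈ 8.48 years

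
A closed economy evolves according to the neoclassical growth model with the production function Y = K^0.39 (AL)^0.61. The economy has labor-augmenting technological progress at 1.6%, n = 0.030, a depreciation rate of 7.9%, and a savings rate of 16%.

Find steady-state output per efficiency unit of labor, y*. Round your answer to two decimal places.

y* ≈ 1.17

In steady state, investment equals break-even investment: s·k^α = (n + g + δ)·k.
Rearranging, k^(1−α) = s / (n + g + δ).
k^0.61 = 0.16 / (0.030 + 0.016 + 0.079) = 0.16 / 0.125 = 1.2800
k* = 1.2800^(1/0.61) ≈ 1.4988
y* = (k*)^α = 1.4988^0.39 ≈ 1.1710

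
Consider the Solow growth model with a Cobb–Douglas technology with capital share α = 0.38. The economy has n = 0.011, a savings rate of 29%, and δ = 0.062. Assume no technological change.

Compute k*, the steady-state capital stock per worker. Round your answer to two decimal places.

Steady state requires s·f(k) = (n + δ)·k, i.e. s·k^α = (n + δ)·k.
Dividing both sides by k: k^(1−α) = s / (n + δ).
k^0.62 = 0.29 / (0.011 + 0.062) = 0.29 / 0.073 = 3.9726
k* = 3.9726^(1/0.62) ≈ 9.2523

k* ≈ 9.25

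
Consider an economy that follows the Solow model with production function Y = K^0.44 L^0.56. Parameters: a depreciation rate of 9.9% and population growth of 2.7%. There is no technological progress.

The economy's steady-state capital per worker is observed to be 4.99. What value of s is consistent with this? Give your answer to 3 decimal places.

s ≈ 0.310

At the steady state, Δk = 0, so s·k^α = (n + δ)·k.
So s / (n + δ) = (k*)^(1−α) = 4.99^0.56 = 2.4600.
Therefore s = 2.4600 × (n + δ) = 2.4600 × 0.126 = 0.3100.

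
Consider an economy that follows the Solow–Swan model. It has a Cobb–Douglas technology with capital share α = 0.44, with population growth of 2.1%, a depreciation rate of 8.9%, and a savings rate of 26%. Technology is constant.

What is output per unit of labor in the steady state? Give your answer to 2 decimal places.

y* = 1.97

Steady state requires s·f(k) = (n + δ)·k, i.e. s·k^α = (n + δ)·k.
Dividing both sides by k: k^(1−α) = s / (n + δ).
k^0.56 = 0.26 / (0.021 + 0.089) = 0.26 / 0.110 = 2.3636
k* = 2.3636^(1/0.56) ≈ 4.6462
y* = (k*)^α = 4.6462^0.44 ≈ 1.9657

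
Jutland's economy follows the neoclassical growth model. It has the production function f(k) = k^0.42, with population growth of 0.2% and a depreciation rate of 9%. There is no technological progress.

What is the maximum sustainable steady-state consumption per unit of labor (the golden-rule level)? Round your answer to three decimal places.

At the golden rule, f'(k) = n + δ, so α·k^(α−1) = n + δ and k_gold = (α/(n + δ))^(1/(1−α)).
k_gold = (0.42/0.092)^(1/0.58) = 4.5652^1.7241 ≈ 13.7080
c_gold = f(k_gold) − (n + δ)·k_gold = 3.0028 − 0.092×13.7080 ≈ 1.7417

c_gold ≈ 1.742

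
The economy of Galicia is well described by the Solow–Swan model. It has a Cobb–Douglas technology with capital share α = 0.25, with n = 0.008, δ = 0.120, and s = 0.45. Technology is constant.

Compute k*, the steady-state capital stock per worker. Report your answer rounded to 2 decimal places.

At the steady state, Δk = 0, so s·k^α = (n + δ)·k.
Dividing both sides by k: k^(1−α) = s / (n + δ).
k^0.75 = 0.45 / (0.008 + 0.120) = 0.45 / 0.128 = 3.5156
k* = 3.5156^(1/0.75) ≈ 5.3456

k* = 5.35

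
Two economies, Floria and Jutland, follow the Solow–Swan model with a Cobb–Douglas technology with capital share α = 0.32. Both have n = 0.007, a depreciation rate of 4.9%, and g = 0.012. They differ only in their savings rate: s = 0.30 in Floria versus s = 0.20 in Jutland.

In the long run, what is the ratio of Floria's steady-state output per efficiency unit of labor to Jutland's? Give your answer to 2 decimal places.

ratio ≈ 1.21

Steady-state y* = [s/(n + g + δ)]^(α/(1−α)), so the ratio is [ (s_F/(n + g + δ)_F) / (s_J/(n + g + δ)_J) ]^0.4706.
s_F/(n + g + δ)_F = 0.30/0.068 = 4.4118; s_J/(n + g + δ)_J = 0.20/0.068 = 2.9412.
Ratio = (4.4118/2.9412)^0.4706 = 1.5000^0.4706 ≈ 1.2102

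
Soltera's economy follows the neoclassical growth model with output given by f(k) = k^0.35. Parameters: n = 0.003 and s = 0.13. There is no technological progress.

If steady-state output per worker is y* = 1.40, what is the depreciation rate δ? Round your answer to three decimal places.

Steady state requires s·f(k) = (n + δ)·k, i.e. s·k^α = (n + δ)·k.
Since y* = [s/(n + δ)]^(α/(1−α)), we have s/(n + δ) = (y*)^((1−α)/α) = 1.40^1.8571 = 1.8680.
Therefore n + δ = s / 1.8680 = 0.13 / 1.8680 = 0.0696, so δ = 0.0696 − 0.003 = 0.0666.

δ ≈ 0.067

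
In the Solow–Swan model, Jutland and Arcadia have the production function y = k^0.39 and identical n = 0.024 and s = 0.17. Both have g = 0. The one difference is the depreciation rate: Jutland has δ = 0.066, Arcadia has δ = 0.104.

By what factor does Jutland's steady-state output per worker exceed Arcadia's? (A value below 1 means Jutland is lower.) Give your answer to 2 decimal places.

y*_J / y*_A ≈ 1.25

Steady-state y* = [s/(n + δ)]^(α/(1−α)), so the ratio is [ (s_J/(n + δ)_J) / (s_A/(n + δ)_A) ]^0.6393.
s_J/(n + δ)_J = 0.17/0.090 = 1.8889; s_A/(n + δ)_A = 0.17/0.128 = 1.3281.
Ratio = (1.8889/1.3281)^0.6393 = 1.4223^0.6393 ≈ 1.2526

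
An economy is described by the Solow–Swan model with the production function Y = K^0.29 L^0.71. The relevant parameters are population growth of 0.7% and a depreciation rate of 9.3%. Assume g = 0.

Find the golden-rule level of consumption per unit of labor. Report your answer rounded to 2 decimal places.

c_gold ≈ 1.10

At the golden rule, f'(k) = n + δ, so α·k^(α−1) = n + δ and k_gold = (α/(n + δ))^(1/(1−α)).
k_gold = (0.29/0.100)^(1/0.71) = 2.9000^1.4085 ≈ 4.4801
c_gold = f(k_gold) − (n + δ)·k_gold = 1.5448 − 0.100×4.4801 ≈ 1.0968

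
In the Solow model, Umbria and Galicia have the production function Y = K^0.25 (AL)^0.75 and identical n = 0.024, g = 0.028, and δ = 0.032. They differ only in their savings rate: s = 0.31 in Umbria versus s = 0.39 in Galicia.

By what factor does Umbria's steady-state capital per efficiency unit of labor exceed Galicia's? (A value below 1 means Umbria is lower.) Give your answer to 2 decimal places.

Steady-state k* = [s/(n + g + δ)]^(1/(1−α)), so the ratio is [ (s_U/(n + g + δ)_U) / (s_G/(n + g + δ)_G) ]^1.3333.
s_U/(n + g + δ)_U = 0.31/0.084 = 3.6905; s_G/(n + g + δ)_G = 0.39/0.084 = 4.6429.
Ratio = (3.6905/4.6429)^1.3333 = 0.7949^1.3333 ≈ 0.7364

ratio ≈ 0.74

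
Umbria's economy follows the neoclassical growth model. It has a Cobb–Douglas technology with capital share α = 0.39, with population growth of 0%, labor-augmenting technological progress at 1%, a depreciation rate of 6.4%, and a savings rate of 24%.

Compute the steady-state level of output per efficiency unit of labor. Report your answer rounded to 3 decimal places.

y* = 2.122

Steady state requires s·f(k) = (n + g + δ)·k, i.e. s·k^α = (n + g + δ)·k.
Rearranging, k^(1−α) = s / (n + g + δ).
k^0.61 = 0.24 / (0.000 + 0.010 + 0.064) = 0.24 / 0.074 = 3.2432
k* = 3.2432^(1/0.61) ≈ 6.8812
y* = (k*)^α = 6.8812^0.39 ≈ 2.1217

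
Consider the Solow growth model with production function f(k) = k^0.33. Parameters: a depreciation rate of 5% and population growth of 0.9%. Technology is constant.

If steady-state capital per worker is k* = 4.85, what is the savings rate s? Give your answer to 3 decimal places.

Steady state requires s·f(k) = (n + δ)·k, i.e. s·k^α = (n + δ)·k.
So s / (n + δ) = (k*)^(1−α) = 4.85^0.67 = 2.8804.
Therefore s = 2.8804 × (n + δ) = 2.8804 × 0.059 = 0.1699.

s ≈ 0.170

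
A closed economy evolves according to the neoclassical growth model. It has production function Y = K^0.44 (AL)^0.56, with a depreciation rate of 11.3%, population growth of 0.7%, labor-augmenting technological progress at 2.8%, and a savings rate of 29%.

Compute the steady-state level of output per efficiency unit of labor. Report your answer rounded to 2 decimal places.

y* = 1.70

At the steady state, Δk = 0, so s·k^α = (n + g + δ)·k.
Rearranging, k^(1−α) = s / (n + g + δ).
k^0.56 = 0.29 / (0.007 + 0.028 + 0.113) = 0.29 / 0.148 = 1.9595
k* = 1.9595^(1/0.56) ≈ 3.3242
y* = (k*)^α = 3.3242^0.44 ≈ 1.6965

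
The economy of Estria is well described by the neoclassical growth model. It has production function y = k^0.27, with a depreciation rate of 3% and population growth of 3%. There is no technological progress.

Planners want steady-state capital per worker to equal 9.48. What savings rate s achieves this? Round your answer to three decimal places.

s ≈ 0.310

Steady state requires s·f(k) = (n + δ)·k, i.e. s·k^α = (n + δ)·k.
So s / (n + δ) = (k*)^(1−α) = 9.48^0.73 = 5.1650.
Therefore s = 5.1650 × (n + δ) = 5.1650 × 0.060 = 0.3099.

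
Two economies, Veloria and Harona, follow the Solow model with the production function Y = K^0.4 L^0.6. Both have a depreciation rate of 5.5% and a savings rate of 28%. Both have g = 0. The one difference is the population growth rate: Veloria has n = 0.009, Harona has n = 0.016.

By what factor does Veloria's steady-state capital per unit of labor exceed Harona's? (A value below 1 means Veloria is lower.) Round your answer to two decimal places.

ratio ≈ 1.19

Steady-state k* = [s/(n + δ)]^(1/(1−α)), so the ratio is [ (s_V/(n + δ)_V) / (s_H/(n + δ)_H) ]^1.6667.
s_V/(n + δ)_V = 0.28/0.064 = 4.3750; s_H/(n + δ)_H = 0.28/0.071 = 3.9437.
Ratio = (4.3750/3.9437)^1.6667 = 1.1094^1.6667 ≈ 1.1889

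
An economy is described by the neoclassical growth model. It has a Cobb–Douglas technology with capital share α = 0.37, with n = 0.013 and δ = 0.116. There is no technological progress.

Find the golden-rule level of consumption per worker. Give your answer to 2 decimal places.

c_gold ≈ 1.17

At the golden rule, f'(k) = n + δ, so α·k^(α−1) = n + δ and k_gold = (α/(n + δ))^(1/(1−α)).
k_gold = (0.37/0.129)^(1/0.63) = 2.8682^1.5873 ≈ 5.3255
c_gold = f(k_gold) − (n + δ)·k_gold = 1.8567 − 0.129×5.3255 ≈ 1.1697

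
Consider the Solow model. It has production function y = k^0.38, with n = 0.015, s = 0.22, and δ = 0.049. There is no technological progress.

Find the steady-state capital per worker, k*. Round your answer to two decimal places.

In steady state, investment equals break-even investment: s·k^α = (n + δ)·k.
Dividing both sides by k: k^(1−α) = s / (n + δ).
k^0.62 = 0.22 / (0.015 + 0.049) = 0.22 / 0.064 = 3.4375
k* = 3.4375^(1/0.62) ≈ 7.3267

k* = 7.33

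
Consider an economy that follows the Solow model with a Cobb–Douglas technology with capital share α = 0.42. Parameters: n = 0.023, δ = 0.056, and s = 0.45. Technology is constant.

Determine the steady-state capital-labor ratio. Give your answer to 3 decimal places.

k* = 20.079

At the steady state, Δk = 0, so s·k^α = (n + δ)·k.
Rearranging, k^(1−α) = s / (n + δ).
k^0.58 = 0.45 / (0.023 + 0.056) = 0.45 / 0.079 = 5.6962
k* = 5.6962^(1/0.58) ≈ 20.0786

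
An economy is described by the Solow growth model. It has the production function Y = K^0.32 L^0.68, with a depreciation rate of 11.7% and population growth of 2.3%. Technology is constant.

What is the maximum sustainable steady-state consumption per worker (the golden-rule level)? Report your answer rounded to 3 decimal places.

At the golden rule, f'(k) = n + δ, so α·k^(α−1) = n + δ and k_gold = (α/(n + δ))^(1/(1−α)).
k_gold = (0.32/0.140)^(1/0.68) = 2.2857^1.4706 ≈ 3.3727
c_gold = f(k_gold) − (n + δ)·k_gold = 1.4755 − 0.140×3.3727 ≈ 1.0033

c_gold ≈ 1.003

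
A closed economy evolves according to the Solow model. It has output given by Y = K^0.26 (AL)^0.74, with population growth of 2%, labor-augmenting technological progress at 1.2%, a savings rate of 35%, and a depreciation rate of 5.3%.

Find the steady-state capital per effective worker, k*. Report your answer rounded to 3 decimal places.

Steady state requires s·f(k) = (n + g + δ)·k, i.e. s·k^α = (n + g + δ)·k.
Rearranging, k^(1−α) = s / (n + g + δ).
k^0.74 = 0.35 / (0.020 + 0.012 + 0.053) = 0.35 / 0.085 = 4.1176
k* = 4.1176^(1/0.74) ≈ 6.7702

k* ≈ 6.770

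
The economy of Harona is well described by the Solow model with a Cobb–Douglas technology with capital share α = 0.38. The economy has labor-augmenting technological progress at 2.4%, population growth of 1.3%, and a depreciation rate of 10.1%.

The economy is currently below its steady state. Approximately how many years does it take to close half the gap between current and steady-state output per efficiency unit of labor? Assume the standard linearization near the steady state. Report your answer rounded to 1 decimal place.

Near the steady state the convergence rate is λ = (1 − α)(n + g + δ).
λ = (1 − 0.38) × 0.138 = 0.62 × 0.138 = 0.08556
Half-life = ln 2 / λ = 0.6931 / 0.08556 ≈ 8.10 years

half-life ≈ 8.1 years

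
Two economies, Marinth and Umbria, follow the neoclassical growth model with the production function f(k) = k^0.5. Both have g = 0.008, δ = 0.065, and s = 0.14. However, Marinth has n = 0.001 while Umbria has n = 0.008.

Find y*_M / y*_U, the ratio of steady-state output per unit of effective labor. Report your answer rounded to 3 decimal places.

Steady-state y* = [s/(n + g + δ)]^(α/(1−α)), so the ratio is [ (s_M/(n + g + δ)_M) / (s_U/(n + g + δ)_U) ]^1.
s_M/(n + g + δ)_M = 0.14/0.074 = 1.8919; s_U/(n + g + δ)_U = 0.14/0.081 = 1.7284.
Ratio = (1.8919/1.7284)^1 = 1.0946^1 ≈ 1.0946

ratio ≈ 1.095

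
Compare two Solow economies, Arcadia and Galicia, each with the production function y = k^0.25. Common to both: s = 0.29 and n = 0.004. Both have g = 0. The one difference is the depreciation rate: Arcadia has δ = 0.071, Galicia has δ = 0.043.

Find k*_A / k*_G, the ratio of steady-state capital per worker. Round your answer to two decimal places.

Steady-state k* = [s/(n + δ)]^(1/(1−α)), so the ratio is [ (s_A/(n + δ)_A) / (s_G/(n + δ)_G) ]^1.3333.
s_A/(n + δ)_A = 0.29/0.075 = 3.8667; s_G/(n + δ)_G = 0.29/0.047 = 6.1702.
Ratio = (3.8667/6.1702)^1.3333 = 0.6267^1.3333 ≈ 0.5363

k*_A / k*_G ≈ 0.54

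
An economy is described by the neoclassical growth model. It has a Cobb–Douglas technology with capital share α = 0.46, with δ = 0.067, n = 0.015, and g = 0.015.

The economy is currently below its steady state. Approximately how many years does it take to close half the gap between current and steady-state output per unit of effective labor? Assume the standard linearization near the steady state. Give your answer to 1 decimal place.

Near the steady state the convergence rate is λ = (1 − α)(n + g + δ).
λ = (1 − 0.46) × 0.097 = 0.54 × 0.097 = 0.05238
Half-life = ln 2 / λ = 0.6931 / 0.05238 ≈ 13.23 years

half-life ≈ 13.2 years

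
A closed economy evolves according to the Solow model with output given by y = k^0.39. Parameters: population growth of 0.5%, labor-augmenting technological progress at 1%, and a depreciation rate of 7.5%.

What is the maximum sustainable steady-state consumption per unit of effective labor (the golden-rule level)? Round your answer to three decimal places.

At the golden rule, f'(k) = n + g + δ, so α·k^(α−1) = n + g + δ and k_gold = (α/(n + g + δ))^(1/(1−α)).
k_gold = (0.39/0.090)^(1/0.61) = 4.3333^1.6393 ≈ 11.0646
c_gold = f(k_gold) − (n + g + δ)·k_gold = 2.5535 − 0.090×11.0646 ≈ 1.5577

c_gold ≈ 1.558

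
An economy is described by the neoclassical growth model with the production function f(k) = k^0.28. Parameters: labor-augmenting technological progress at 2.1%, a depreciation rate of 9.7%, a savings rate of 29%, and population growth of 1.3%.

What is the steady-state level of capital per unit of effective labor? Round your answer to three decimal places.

k* ≈ 3.015

Steady state requires s·f(k) = (n + g + δ)·k, i.e. s·k^α = (n + g + δ)·k.
Rearranging, k^(1−α) = s / (n + g + δ).
k^0.72 = 0.29 / (0.013 + 0.021 + 0.097) = 0.29 / 0.131 = 2.2137
k* = 2.2137^(1/0.72) ≈ 3.0153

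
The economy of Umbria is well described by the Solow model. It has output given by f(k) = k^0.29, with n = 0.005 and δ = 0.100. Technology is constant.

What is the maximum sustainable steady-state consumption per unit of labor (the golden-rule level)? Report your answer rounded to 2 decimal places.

At the golden rule, f'(k) = n + δ, so α·k^(α−1) = n + δ and k_gold = (α/(n + δ))^(1/(1−α)).
k_gold = (0.29/0.105)^(1/0.71) = 2.7619^1.4085 ≈ 4.1826
c_gold = f(k_gold) − (n + δ)·k_gold = 1.5143 − 0.105×4.1826 ≈ 1.0751

c_gold ≈ 1.08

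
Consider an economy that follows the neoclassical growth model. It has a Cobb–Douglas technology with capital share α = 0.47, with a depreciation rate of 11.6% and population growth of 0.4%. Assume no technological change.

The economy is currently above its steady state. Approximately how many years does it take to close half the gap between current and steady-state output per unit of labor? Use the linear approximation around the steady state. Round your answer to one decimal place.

half-life ≈ 10.9 years

Near the steady state the convergence rate is λ = (1 − α)(n + δ).
λ = (1 − 0.47) × 0.120 = 0.53 × 0.120 = 0.0636
Half-life = ln 2 / λ = 0.6931 / 0.0636 ≈ 10.90 years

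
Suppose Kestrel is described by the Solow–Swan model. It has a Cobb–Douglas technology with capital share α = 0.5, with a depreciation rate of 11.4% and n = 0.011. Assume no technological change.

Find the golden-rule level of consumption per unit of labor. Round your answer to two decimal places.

c_gold ≈ 2.00

At the golden rule, f'(k) = n + δ, so α·k^(α−1) = n + δ and k_gold = (α/(n + δ))^(1/(1−α)).
k_gold = (0.5/0.125)^(1/0.5) = 4.0000^2 ≈ 16.0000
c_gold = f(k_gold) − (n + δ)·k_gold = 4.0000 − 0.125×16.0000 ≈ 2.0000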